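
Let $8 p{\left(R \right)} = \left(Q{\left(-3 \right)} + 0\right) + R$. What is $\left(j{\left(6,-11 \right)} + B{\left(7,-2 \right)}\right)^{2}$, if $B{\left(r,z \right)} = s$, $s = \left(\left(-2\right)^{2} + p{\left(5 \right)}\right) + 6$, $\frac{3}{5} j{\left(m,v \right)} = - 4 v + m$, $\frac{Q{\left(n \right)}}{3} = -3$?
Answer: $\frac{310249}{36} \approx 8618.0$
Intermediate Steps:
$Q{\left(n \right)} = -9$ ($Q{\left(n \right)} = 3 \left(-3\right) = -9$)
$p{\left(R \right)} = - \frac{9}{8} + \frac{R}{8}$ ($p{\left(R \right)} = \frac{\left(-9 + 0\right) + R}{8} = \frac{-9 + R}{8} = - \frac{9}{8} + \frac{R}{8}$)
$j{\left(m,v \right)} = - \frac{20 v}{3} + \frac{5 m}{3}$ ($j{\left(m,v \right)} = \frac{5 \left(- 4 v + m\right)}{3} = \frac{5 \left(m - 4 v\right)}{3} = - \frac{20 v}{3} + \frac{5 m}{3}$)
$s = \frac{19}{2}$ ($s = \left(\left(-2\right)^{2} + \left(- \frac{9}{8} + \frac{1}{8} \cdot 5\right)\right) + 6 = \left(4 + \left(- \frac{9}{8} + \frac{5}{8}\right)\right) + 6 = \left(4 - \frac{1}{2}\right) + 6 = \frac{7}{2} + 6 = \frac{19}{2} \approx 9.5$)
$B{\left(r,z \right)} = \frac{19}{2}$
$\left(j{\left(6,-11 \right)} + B{\left(7,-2 \right)}\right)^{2} = \left(\left(\left(- \frac{20}{3}\right) \left(-11\right) + \frac{5}{3} \cdot 6\right) + \frac{19}{2}\right)^{2} = \left(\left(\frac{220}{3} + 10\right) + \frac{19}{2}\right)^{2} = \left(\frac{250}{3} + \frac{19}{2}\right)^{2} = \left(\frac{557}{6}\right)^{2} = \frac{310249}{36}$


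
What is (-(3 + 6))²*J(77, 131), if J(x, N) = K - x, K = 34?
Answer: -3483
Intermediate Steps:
J(x, N) = 34 - x
(-(3 + 6))²*J(77, 131) = (-(3 + 6))²*(34 - 1*77) = (-1*9)²*(34 - 77) = (-9)²*(-43) = 81*(-43) = -3483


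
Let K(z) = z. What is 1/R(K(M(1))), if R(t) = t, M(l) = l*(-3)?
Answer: -⅓ ≈ -0.33333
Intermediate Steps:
M(l) = -3*l
1/R(K(M(1))) = 1/(-3*1) = 1/(-3) = -⅓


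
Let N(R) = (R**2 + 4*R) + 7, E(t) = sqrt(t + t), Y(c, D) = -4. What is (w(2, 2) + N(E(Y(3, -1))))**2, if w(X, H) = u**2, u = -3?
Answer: -64 + 128*I*sqrt(2) ≈ -64.0 + 181.02*I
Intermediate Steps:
w(X, H) = 9 (w(X, H) = (-3)**2 = 9)
E(t) = sqrt(2)*sqrt(t) (E(t) = sqrt(2*t) = sqrt(2)*sqrt(t))
N(R) = 7 + R**2 + 4*R
(w(2, 2) + N(E(Y(3, -1))))**2 = (9 + (7 + (sqrt(2)*sqrt(-4))**2 + 4*(sqrt(2)*sqrt(-4))))**2 = (9 + (7 + (sqrt(2)*(2*I))**2 + 4*(sqrt(2)*(2*I))))**2 = (9 + (7 + (2*I*sqrt(2))**2 + 4*(2*I*sqrt(2))))**2 = (9 + (7 - 8 + 8*I*sqrt(2)))**2 = (9 + (-1 + 8*I*sqrt(2)))**2 = (8 + 8*I*sqrt(2))**2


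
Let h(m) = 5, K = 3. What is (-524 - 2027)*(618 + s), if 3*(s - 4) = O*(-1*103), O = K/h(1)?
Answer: -7670857/5 ≈ -1.5342e+6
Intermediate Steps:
O = 3/5 ≈ 0.60000
s = -83/5 (s = 4 + (3*(-1*103)/5)/3 = 4 + ((3/5)*(-103))/3 = 4 + (1/3)*(-309/5) = 4 - 103/5 = -83/5 ≈ -16.600)
(-524 - 2027)*(618 + s) = (-524 - 2027)*(618 - 83/5) = -2551*3007/5 = -7670857/5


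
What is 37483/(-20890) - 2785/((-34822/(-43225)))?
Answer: -629019344819/181857895 ≈ -3458.9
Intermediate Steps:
37483/(-20890) - 2785/((-34822/(-43225))) = 37483*(-1/20890) - 2785/((-34822*(-1/43225))) = -37483/20890 - 2785/34822/43225 = -37483/20890 - 2785*43225/34822 = -37483/20890 - 120381625/34822 = -629019344819/181857895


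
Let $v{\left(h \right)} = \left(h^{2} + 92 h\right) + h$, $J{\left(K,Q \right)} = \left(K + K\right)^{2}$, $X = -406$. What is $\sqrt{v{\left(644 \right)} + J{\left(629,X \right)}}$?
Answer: $2 \sqrt{514298} \approx 1434.3$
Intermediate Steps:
$J{\left(K,Q \right)} = 4 K^{2}$ ($J{\left(K,Q \right)} = \left(2 K\right)^{2} = 4 K^{2}$)
$v{\left(h \right)} = h^{2} + 93 h$
$\sqrt{v{\left(644 \right)} + J{\left(629,X \right)}} = \sqrt{644 \left(93 + 644\right) + 4 \cdot 629^{2}} = \sqrt{644 \cdot 737 + 4 \cdot 395641} = \sqrt{474628 + 1582564} = \sqrt{2057192} = 2 \sqrt{514298}$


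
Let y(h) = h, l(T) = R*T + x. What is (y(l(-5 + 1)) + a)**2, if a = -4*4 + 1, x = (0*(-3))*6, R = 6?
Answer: 1521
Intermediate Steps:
x = 0 (x = 0*6 = 0)
l(T) = 6*T (l(T) = 6*T + 0 = 6*T)
a = -15 (a = -16 + 1 = -15)
(y(l(-5 + 1)) + a)**2 = (6*(-5 + 1) - 15)**2 = (6*(-4) - 15)**2 = (-24 - 15)**2 = (-39)**2 = 1521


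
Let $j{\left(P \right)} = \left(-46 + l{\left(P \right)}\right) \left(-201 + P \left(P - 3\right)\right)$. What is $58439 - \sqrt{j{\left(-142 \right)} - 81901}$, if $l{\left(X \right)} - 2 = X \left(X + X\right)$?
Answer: $58439 - 5 \sqrt{32850743} \approx 29781.0$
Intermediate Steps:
$l{\left(X \right)} = 2 + 2 X^{2}$ ($l{\left(X \right)} = 2 + X \left(X + X\right) = 2 + X 2 X = 2 + 2 X^{2}$)
$j{\left(P \right)} = \left(-201 + P \left(-3 + P\right)\right) \left(-44 + 2 P^{2}\right)$ ($j{\left(P \right)} = \left(-46 + \left(2 + 2 P^{2}\right)\right) \left(-201 + P \left(P - 3\right)\right) = \left(-44 + 2 P^{2}\right) \left(-201 + P \left(-3 + P\right)\right) = \left(-201 + P \left(-3 + P\right)\right) \left(-44 + 2 P^{2}\right)$)
$58439 - \sqrt{j{\left(-142 \right)} - 81901} = 58439 - \sqrt{\left(8844 - 446 \left(-142\right)^{2} - 6 \left(-142\right)^{3} + 2 \left(-142\right)^{4} + 132 \left(-142\right)\right) - 81901} = 58439 - \sqrt{\left(8844 - 8993144 - -17179728 + 2 \cdot 406586896 - 18744\right) - 81901} = 58439 - \sqrt{\left(8844 - 8993144 + 17179728 + 813173792 - 18744\right) - 81901} = 58439 - \sqrt{821350476 - 81901} = 58439 - \sqrt{821268575} = 58439 - 5 \sqrt{32850743}$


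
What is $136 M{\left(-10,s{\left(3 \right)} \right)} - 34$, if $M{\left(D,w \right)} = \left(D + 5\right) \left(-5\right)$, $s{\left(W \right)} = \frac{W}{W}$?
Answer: $3366$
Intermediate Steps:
$s{\left(W \right)} = 1$
$M{\left(D,w \right)} = -25 - 5 D$ ($M{\left(D,w \right)} = \left(5 + D\right) \left(-5\right) = -25 - 5 D$)
$136 M{\left(-10,s{\left(3 \right)} \right)} - 34 = 136 \left(-25 - -50\right) - 34 = 136 \left(-25 + 50\right) - 34 = 136 \cdot 25 - 34 = 3400 - 34 = 3366$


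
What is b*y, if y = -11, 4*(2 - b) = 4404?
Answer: 12089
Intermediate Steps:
b = -1099 (b = 2 - ¼*4404 = 2 - 1101 = -1099)
b*y = -1099*(-11) = 12089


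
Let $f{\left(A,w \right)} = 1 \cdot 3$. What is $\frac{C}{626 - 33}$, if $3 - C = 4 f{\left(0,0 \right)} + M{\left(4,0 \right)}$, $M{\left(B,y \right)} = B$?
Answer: $- \frac{13}{593} \approx -0.021922$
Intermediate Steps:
$f{\left(A,w \right)} = 3$
$C = -13$ ($C = 3 - \left(4 \cdot 3 + 4\right) = 3 - \left(12 + 4\right) = 3 - 16 = -13$)
$\frac{C}{626 - 33} = \frac{1}{626 - 33} \left(-13\right) = \frac{1}{593} \left(-13\right) = - \frac{13}{593}$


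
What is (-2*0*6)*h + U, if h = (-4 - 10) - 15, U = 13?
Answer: 13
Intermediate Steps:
h = -29 (h = -14 - 15 = -29)
(-2*0*6)*h + U = (-2*0*6)*(-29) + 13 = (0*6)*(-29) + 13 = 0*(-29) + 13 = 0 + 13 = 13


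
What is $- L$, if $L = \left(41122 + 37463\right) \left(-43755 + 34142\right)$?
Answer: $755437605$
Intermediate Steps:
$L = -755437605$ ($L = 78585 \left(-9613\right) = -755437605$)
$- L = \left(-1\right) \left(-755437605\right) = 755437605$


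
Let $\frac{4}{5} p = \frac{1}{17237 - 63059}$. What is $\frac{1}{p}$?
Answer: $- \frac{183288}{5} \approx -36658.0$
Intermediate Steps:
$p = - \frac{5}{183288}$ ($p = \frac{5}{4 \left(17237 - 63059\right)} = \frac{5}{4 \left(-45822\right)} = \frac{5}{4} \left(- \frac{1}{45822}\right) = - \frac{5}{183288} \approx -2.7279 \cdot 10^{-5}$)
$\frac{1}{p} = \frac{1}{- \frac{5}{183288}} = - \frac{183288}{5}$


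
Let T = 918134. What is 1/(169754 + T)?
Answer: 1/1087888 ≈ 9.1921e-7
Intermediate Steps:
1/(169754 + T) = 1/(169754 + 918134) = 1/1087888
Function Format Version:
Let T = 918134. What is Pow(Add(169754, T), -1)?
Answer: Rational(1, 1087888) ≈ 9.1921e-7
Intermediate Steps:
Pow(Add(169754, T), -1) = Pow(Add(169754, 918134), -1) = Pow(1087888, -1) = Rational(1, 1087888)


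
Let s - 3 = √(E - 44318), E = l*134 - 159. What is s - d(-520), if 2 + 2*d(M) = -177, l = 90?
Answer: 185/2 + I*√32417 ≈ 92.5 + 180.05*I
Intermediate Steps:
E = 11901 (E = 90*134 - 159 = 12060 - 159 = 11901)
d(M) = -179/2 (d(M) = -1 + (½)*(-177) = -1 - 177/2 = -179/2)
s = 3 + I*√32417 (s = 3 + √(11901 - 44318) = 3 + √(-32417) = 3 + I*√32417 ≈ 3.0 + 180.05*I)
s - d(-520) = (3 + I*√32417) - 1*(-179/2) = (3 + I*√32417) + 179/2 = 185/2 + I*√32417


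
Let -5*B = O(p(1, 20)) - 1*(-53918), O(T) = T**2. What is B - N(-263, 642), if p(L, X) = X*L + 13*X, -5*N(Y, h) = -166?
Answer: -132484/5 ≈ -26497.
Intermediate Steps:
N(Y, h) = 166/5 (N(Y, h) = -1/5*(-166) = 166/5)
p(L, X) = 13*X + L*X (p(L, X) = L*X + 13*X = 13*X + L*X)
B = -132318/5 (B = -((20*(13 + 1))**2 - 1*(-53918))/5 = -((20*14)**2 + 53918)/5 = -(280**2 + 53918)/5 = -(78400 + 53918)/5 = -1/5*132318 = -132318/5 ≈ -26464.)
B - N(-263, 642) = -132318/5 - 1*166/5 = -132318/5 - 166/5 = -132484/5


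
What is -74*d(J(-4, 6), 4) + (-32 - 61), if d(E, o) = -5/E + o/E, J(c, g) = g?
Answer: -242/3 ≈ -80.667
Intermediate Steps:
-74*d(J(-4, 6), 4) + (-32 - 61) = -74*(-5 + 4)/6 + (-32 - 61) = -37*(-1)/3 - 93 = -74*(-1/6) - 93 = 37/3 - 93 = -242/3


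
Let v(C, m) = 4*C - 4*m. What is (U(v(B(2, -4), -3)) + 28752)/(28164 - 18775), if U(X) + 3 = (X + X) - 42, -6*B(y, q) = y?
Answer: 86185/28167 ≈ 3.0598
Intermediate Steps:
B(y, q) = -y/6
v(C, m) = -4*m + 4*C
U(X) = -45 + 2*X (U(X) = -3 + ((X + X) - 42) = -3 + (2*X - 42) = -3 + (-42 + 2*X) = -45 + 2*X)
(U(v(B(2, -4), -3)) + 28752)/(28164 - 18775) = ((-45 + 2*(-4*(-3) + 4*(-⅙*2))) + 28752)/(28164 - 18775) = ((-45 + 2*(12 + 4*(-⅓))) + 28752)/9389 = ((-45 + 2*(12 - 4/3)) + 28752)*(1/9389) = ((-45 + 2*(32/3)) + 28752)*(1/9389) = ((-45 + 64/3) + 28752)*(1/9389) = (-71/3 + 28752)*(1/9389) = (86185/3)*(1/9389) = 86185/28167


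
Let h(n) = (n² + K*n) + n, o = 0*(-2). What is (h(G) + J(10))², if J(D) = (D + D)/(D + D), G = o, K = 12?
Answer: 1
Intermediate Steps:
o = 0
G = 0
h(n) = n² + 13*n (h(n) = (n² + 12*n) + n = n² + 13*n)
J(D) = 1 (J(D) = (2*D)/((2*D)) = (2*D)*(1/(2*D)) = 1)
(h(G) + J(10))² = (0*(13 + 0) + 1)² = (0*13 + 1)² = (0 + 1)² = 1² = 1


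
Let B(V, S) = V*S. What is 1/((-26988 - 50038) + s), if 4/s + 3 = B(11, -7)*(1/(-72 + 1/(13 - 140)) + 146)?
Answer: -51412873/3960127973988 ≈ -1.2983e-5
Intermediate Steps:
B(V, S) = S*V
s = -18290/51412873 (s = 4/(-3 + (-7*11)*(1/(-72 + 1/(13 - 140)) + 146)) = 4/(-3 - 77*(1/(-72 + 1/(-127)) + 146)) = 4/(-3 - 77*(1/(-72 - 1/127) + 146)) = 4/(-3 - 77*(1/(-9145/127) + 146)) = 4/(-3 - 77*(-127/9145 + 146)) = 4/(-3 - 77*1335043/9145) = 4/(-3 - 102798311/9145) = 4/(-102825746/9145) = 4*(-9145/102825746) = -18290/51412873 ≈ -0.00035575)
1/((-26988 - 50038) + s) = 1/((-26988 - 50038) - 18290/51412873) = 1/(-77026 - 18290/51412873) = 1/(-3960127973988/51412873) = -51412873/3960127973988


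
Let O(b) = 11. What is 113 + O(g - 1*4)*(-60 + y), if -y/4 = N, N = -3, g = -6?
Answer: -415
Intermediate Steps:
y = 12 (y = -4*(-3) = 12)
113 + O(g - 1*4)*(-60 + y) = 113 + 11*(-60 + 12) = 113 + 11*(-48) = 113 - 528 = -415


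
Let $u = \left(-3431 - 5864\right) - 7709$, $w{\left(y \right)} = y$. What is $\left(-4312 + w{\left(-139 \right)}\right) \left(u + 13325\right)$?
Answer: $16375229$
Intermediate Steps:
$u = -17004$ ($u = -9295 - 7709 = -17004$)
$\left(-4312 + w{\left(-139 \right)}\right) \left(u + 13325\right) = \left(-4312 - 139\right) \left(-17004 + 13325\right) = \left(-4451\right) \left(-3679\right) = 16375229$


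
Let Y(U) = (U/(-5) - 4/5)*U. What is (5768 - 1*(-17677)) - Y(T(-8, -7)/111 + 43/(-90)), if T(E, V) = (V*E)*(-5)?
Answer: 1299863042461/55444500 ≈ 23444.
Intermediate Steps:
T(E, V) = -5*E*V (T(E, V) = (E*V)*(-5) = -5*E*V)
Y(U) = U*(-⅘ - U/5) (Y(U) = (U*(-⅕) - 4*⅕)*U = (-U/5 - ⅘)*U = (-⅘ - U/5)*U = U*(-⅘ - U/5))
(5768 - 1*(-17677)) - Y(T(-8, -7)/111 + 43/(-90)) = (5768 - 1*(-17677)) - (-1)*(-5*(-8)*(-7)/111 + 43/(-90))*(4 + (-5*(-8)*(-7)/111 + 43/(-90)))/5 = (5768 + 17677) - (-1)*(-280*1/111 + 43*(-1/90))*(4 + (-280*1/111 + 43*(-1/90)))/5 = 23445 - (-1)*(-280/111 - 43/90)*(4 + (-280/111 - 43/90))/5 = 23445 - (-1)*(-9991)*(4 - 9991/3330)/(5*3330) = 23445 - (-1)*(-9991)*3329/(5*3330*3330) = 23445 - 1*33260039/55444500 = 23445 - 33260039/55444500 = 1299863042461/55444500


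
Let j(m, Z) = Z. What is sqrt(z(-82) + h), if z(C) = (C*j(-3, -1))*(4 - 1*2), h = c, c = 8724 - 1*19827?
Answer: I*sqrt(10939) ≈ 104.59*I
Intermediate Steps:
c = -11103 (c = 8724 - 19827 = -11103)
h = -11103
z(C) = -2*C (z(C) = (C*(-1))*(4 - 1*2) = (-C)*(4 - 2) = -C*2 = -2*C)
sqrt(z(-82) + h) = sqrt(-2*(-82) - 11103) = sqrt(164 - 11103) = sqrt(-10939) = I*sqrt(10939)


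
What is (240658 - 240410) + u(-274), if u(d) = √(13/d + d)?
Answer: 248 + I*√20574386/274 ≈ 248.0 + 16.554*I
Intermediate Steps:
u(d) = √(d + 13/d)
(240658 - 240410) + u(-274) = (240658 - 240410) + √(-274 + 13/(-274)) = 248 + √(-274 + 13*(-1/274)) = 248 + √(-274 - 13/274) = 248 + √(-75089/274) = 248 + I*√20574386/274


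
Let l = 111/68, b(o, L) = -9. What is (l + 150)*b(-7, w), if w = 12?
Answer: -92799/68 ≈ -1364.7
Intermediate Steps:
l = 111/68 (l = 111*(1/68) = 111/68 ≈ 1.6324)
(l + 150)*b(-7, w) = (111/68 + 150)*(-9) = (10311/68)*(-9) = -92799/68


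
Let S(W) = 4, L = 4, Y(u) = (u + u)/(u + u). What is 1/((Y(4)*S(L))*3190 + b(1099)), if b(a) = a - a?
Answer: 1/12760 ≈ 7.8370e-5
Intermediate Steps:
Y(u) = 1 (Y(u) = (2*u)/((2*u)) = (2*u)*(1/(2*u)) = 1)
b(a) = 0
1/((Y(4)*S(L))*3190 + b(1099)) = 1/((1*4)*3190 + 0) = 1/(4*3190 + 0) = 1/(12760 + 0) = 1/12760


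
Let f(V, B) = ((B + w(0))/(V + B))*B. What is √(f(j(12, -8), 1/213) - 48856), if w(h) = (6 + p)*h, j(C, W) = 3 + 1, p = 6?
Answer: I*√1612780174595487/181689 ≈ 221.03*I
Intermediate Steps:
j(C, W) = 4
w(h) = 12*h (w(h) = (6 + 6)*h = 12*h)
f(V, B) = B²/(B + V) (f(V, B) = ((B + 12*0)/(V + B))*B = ((B + 0)/(B + V))*B = (B/(B + V))*B = B²/(B + V))
√(f(j(12, -8), 1/213) - 48856) = √((1/213)²/(1/213 + 4) - 48856) = √(1/(45369*(853/213)) - 48856) = √((1/45369)*(213/853) - 48856) = √(1/181689 - 48856) = √(-8876597783/181689) = I*√1612780174595487/181689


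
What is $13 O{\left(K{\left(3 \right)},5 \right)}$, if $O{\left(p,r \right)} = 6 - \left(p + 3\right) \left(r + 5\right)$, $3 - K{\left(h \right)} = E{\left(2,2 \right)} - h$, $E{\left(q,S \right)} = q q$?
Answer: $-572$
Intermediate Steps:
$E{\left(q,S \right)} = q^{2}$
$K{\left(h \right)} = -1 + h$ ($K{\left(h \right)} = 3 - \left(2^{2} - h\right) = 3 - \left(4 - h\right) = 3 + \left(-4 + h\right) = -1 + h$)
$O{\left(p,r \right)} = 6 - \left(3 + p\right) \left(5 + r\right)$
$13 O{\left(K{\left(3 \right)},5 \right)} = 13 \left(-9 - 5 \left(-1 + 3\right) - 15 - \left(-1 + 3\right) 5\right) = 13 \left(-9 - 10 - 15 - 2 \cdot 5\right) = 13 \left(-9 - 10 - 15 - 10\right) = 13 \left(-44\right) = -572$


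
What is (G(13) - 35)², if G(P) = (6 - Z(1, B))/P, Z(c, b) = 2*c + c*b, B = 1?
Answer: 204304/169 ≈ 1208.9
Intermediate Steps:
Z(c, b) = 2*c + b*c
G(P) = 3/P (G(P) = (6 - (2 + 1))/P = (6 - 3)/P = 3/P)
(G(13) - 35)² = (3/13 - 35)² = (-452/13)² = 204304/169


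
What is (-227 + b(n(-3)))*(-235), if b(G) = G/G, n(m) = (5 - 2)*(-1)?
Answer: 53110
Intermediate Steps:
n(m) = -3 (n(m) = 3*(-1) = -3)
b(G) = 1
(-227 + b(n(-3)))*(-235) = (-227 + 1)*(-235) = -226*(-235) = 53110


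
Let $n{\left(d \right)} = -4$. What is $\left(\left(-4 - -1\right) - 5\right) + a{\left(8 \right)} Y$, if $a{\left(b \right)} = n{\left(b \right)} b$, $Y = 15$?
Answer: $-488$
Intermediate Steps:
$a{\left(b \right)} = - 4 b$
$\left(\left(-4 - -1\right) - 5\right) + a{\left(8 \right)} Y = \left(\left(-4 - -1\right) - 5\right) + \left(-4\right) 8 \cdot 15 = \left(\left(-4 + 1\right) - 5\right) - 480 = \left(-3 - 5\right) - 480 = -8 - 480 = -488$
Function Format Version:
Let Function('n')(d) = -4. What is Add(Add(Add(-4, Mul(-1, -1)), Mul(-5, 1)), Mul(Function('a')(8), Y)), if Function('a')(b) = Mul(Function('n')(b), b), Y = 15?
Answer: -488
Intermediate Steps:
Function('a')(b) = Mul(-4, b)
Add(Add(Add(-4, Mul(-1, -1)), Mul(-5, 1)), Mul(Function('a')(8), Y)) = Add(Add(Add(-4, Mul(-1, -1)), Mul(-5, 1)), Mul(Mul(-4, 8), 15)) = Add(Add(Add(-4, 1), -5), Mul(-32, 15)) = Add(Add(-3, -5), -480) = Add(-8, -480) = -488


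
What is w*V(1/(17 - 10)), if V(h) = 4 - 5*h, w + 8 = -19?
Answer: -621/7 ≈ -88.714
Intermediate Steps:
w = -27 (w = -8 - 19 = -27)
w*V(1/(17 - 10)) = -27*(4 - 5/(17 - 10)) = -27*(4 - 5/7) = -27*23/7 = -621/7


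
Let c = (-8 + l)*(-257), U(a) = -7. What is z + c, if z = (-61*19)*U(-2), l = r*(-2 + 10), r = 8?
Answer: -6279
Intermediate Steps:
l = 64 (l = 8*(-2 + 10) = 8*8 = 64)
z = 8113 (z = -61*19*(-7) = -1159*(-7) = 8113)
c = -14392 (c = (-8 + 64)*(-257) = 56*(-257) = -14392)
z + c = 8113 - 14392 = -6279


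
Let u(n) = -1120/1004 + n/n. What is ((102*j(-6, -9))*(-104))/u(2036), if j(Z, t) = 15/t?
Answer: -4437680/29 ≈ -1.5302e+5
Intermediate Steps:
u(n) = -29/251 (u(n) = -1120*1/1004 + 1 = -280/251 + 1 = -29/251)
((102*j(-6, -9))*(-104))/u(2036) = ((102*(15/(-9)))*(-104))/(-29/251) = ((102*(15*(-1/9)))*(-104))*(-251/29) = ((102*(-5/3))*(-104))*(-251/29) = -170*(-104)*(-251/29) = 17680*(-251/29) = -4437680/29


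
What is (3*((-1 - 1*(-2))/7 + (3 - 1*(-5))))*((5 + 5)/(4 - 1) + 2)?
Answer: 912/7 ≈ 130.29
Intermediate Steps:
(3*((-1 - 1*(-2))/7 + (3 - 1*(-5))))*((5 + 5)/(4 - 1) + 2) = (3*((-1 + 2)*(1/7) + (3 + 5)))*(10/3 + 2) = (3*(1*(1/7) + 8))*(10*(1/3) + 2) = (3*(1/7 + 8))*(10/3 + 2) = (3*(57/7))*(16/3) = (171/7)*(16/3) = 912/7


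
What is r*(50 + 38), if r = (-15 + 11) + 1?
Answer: -264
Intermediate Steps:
r = -3 (r = -4 + 1 = -3)
r*(50 + 38) = -3*(50 + 38) = -3*88 = -264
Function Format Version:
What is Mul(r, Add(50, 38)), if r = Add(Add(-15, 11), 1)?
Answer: -264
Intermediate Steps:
r = -3 (r = Add(-4, 1) = -3)
Mul(r, Add(50, 38)) = Mul(-3, Add(50, 38)) = Mul(-3, 88) = -264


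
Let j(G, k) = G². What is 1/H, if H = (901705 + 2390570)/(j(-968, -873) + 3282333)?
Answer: 4219357/3292275 ≈ 1.2816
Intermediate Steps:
H = 3292275/4219357 (H = (901705 + 2390570)/((-968)² + 3282333) = 3292275/(937024 + 3282333) = 3292275/4219357 ≈ 0.78028)
1/H = 1/(3292275/4219357) = 4219357/3292275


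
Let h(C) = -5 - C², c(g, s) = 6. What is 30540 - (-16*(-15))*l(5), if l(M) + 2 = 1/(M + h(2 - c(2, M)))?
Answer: 31035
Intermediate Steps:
l(M) = -2 + 1/(-21 + M) (l(M) = -2 + 1/(M + (-5 - (2 - 1*6)²)) = -2 + 1/(M + (-5 - (2 - 6)²)) = -2 + 1/(M + (-5 - 1*(-4)²)) = -2 + 1/(M + (-5 - 1*16)) = -2 + 1/(M + (-5 - 16)) = -2 + 1/(M - 21) = -2 + 1/(-21 + M))
30540 - (-16*(-15))*l(5) = 30540 - (-16*(-15))*(43 - 2*5)/(-21 + 5) = 30540 - 240*(43 - 10)/(-16) = 30540 - 240*(-1/16*33) = 30540 - 240*(-33)/16 = 30540 - 1*(-495) = 30540 + 495 = 31035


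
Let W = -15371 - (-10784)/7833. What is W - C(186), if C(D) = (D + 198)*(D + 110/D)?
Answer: -21130632301/242823 ≈ -87021.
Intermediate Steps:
C(D) = (198 + D)*(D + 110/D)
W = -120390259/7833 (W = -15371 - (-10784)/7833 = -15371 - 1*(-10784/7833) = -15371 + 10784/7833 = -120390259/7833 ≈ -15370.)
W - C(186) = -120390259/7833 - (110 + 186² + 198*186 + 21780/186) = -120390259/7833 - (110 + 34596 + 36828 + 21780*(1/186)) = -120390259/7833 - (110 + 34596 + 36828 + 3630/31) = -120390259/7833 - 1*2221184/31 = -120390259/7833 - 2221184/31 = -21130632301/242823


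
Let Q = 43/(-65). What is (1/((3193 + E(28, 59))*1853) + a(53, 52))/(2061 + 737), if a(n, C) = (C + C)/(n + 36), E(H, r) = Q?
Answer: 39988131209/95749259320532 ≈ 0.00041763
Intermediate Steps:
Q = -43/65 (Q = 43*(-1/65) = -43/65 ≈ -0.66154)
E(H, r) = -43/65
a(n, C) = 2*C/(36 + n) (a(n, C) = (2*C)/(36 + n) = 2*C/(36 + n))
(1/((3193 + E(28, 59))*1853) + a(53, 52))/(2061 + 737) = (1/((3193 - 43/65)*1853) + 2*52/(36 + 53))/(2061 + 737) = ((1/1853)/(207502/65) + 2*52/89)/2798 = ((65/207502)*(1/1853) + 2*52*(1/89))*(1/2798) = (65/384501206 + 104/89)*(1/2798) = (39988131209/34220607334)*(1/2798) = 39988131209/95749259320532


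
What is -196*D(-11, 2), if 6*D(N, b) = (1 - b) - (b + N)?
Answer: -784/3 ≈ -261.33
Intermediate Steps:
D(N, b) = ⅙ - b/3 - N/6 (D(N, b) = ((1 - b) - (b + N))/6 = ((1 - b) - (N + b))/6 = ((1 - b) + (-N - b))/6 = (1 - N - 2*b)/6 = ⅙ - b/3 - N/6)
-196*D(-11, 2) = -196*(⅙ - ⅓*2 - ⅙*(-11)) = -196*(⅙ - ⅔ + 11/6) = -196*4/3 = -784/3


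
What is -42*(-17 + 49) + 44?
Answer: -1300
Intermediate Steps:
-42*(-17 + 49) + 44 = -42*32 + 44 = -1344 + 44 = -1300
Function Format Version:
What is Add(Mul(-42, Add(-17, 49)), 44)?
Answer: -1300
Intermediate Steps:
Add(Mul(-42, Add(-17, 49)), 44) = Add(Mul(-42, 32), 44) = Add(-1344, 44) = -1300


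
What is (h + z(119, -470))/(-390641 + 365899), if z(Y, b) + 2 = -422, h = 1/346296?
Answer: 146829503/8568055632 ≈ 0.017137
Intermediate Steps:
h = 1/346296 ≈ 2.8877e-6
z(Y, b) = -424 (z(Y, b) = -2 - 422 = -424)
(h + z(119, -470))/(-390641 + 365899) = (1/346296 - 424)/(-390641 + 365899) = -146829503/346296/(-24742) = -146829503/346296*(-1/24742) = 146829503/8568055632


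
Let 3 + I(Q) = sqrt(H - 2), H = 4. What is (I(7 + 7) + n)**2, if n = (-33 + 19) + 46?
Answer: (29 + sqrt(2))**2 ≈ 925.02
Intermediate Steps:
n = 32 (n = -14 + 46 = 32)
I(Q) = -3 + sqrt(2) (I(Q) = -3 + sqrt(4 - 2) = -3 + sqrt(2))
(I(7 + 7) + n)**2 = ((-3 + sqrt(2)) + 32)**2 = (29 + sqrt(2))**2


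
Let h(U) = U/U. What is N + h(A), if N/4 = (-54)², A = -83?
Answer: 11665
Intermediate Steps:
h(U) = 1
N = 11664 (N = 4*(-54)² = 4*2916 = 11664)
N + h(A) = 11664 + 1 = 11665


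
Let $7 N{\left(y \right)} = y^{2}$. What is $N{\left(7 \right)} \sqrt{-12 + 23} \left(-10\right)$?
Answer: $- 70 \sqrt{11} \approx -232.16$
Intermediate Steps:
$N{\left(y \right)} = \frac{y^{2}}{7}$
$N{\left(7 \right)} \sqrt{-12 + 23} \left(-10\right) = \frac{7^{2}}{7} \sqrt{-12 + 23} \left(-10\right) = \frac{1}{7} \cdot 49 \sqrt{11} \left(-10\right) = 7 \sqrt{11} \left(-10\right) = - 70 \sqrt{11}$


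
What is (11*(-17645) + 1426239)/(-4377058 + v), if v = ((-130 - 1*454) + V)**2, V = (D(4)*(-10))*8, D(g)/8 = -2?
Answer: -616072/1946321 ≈ -0.31653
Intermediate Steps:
D(g) = -16 (D(g) = 8*(-2) = -16)
V = 1280 (V = -16*(-10)*8 = 160*8 = 1280)
v = 484416 (v = ((-130 - 1*454) + 1280)**2 = ((-130 - 454) + 1280)**2 = (-584 + 1280)**2 = 696**2 = 484416)
(11*(-17645) + 1426239)/(-4377058 + v) = (11*(-17645) + 1426239)/(-4377058 + 484416) = (-194095 + 1426239)/(-3892642) = 1232144*(-1/3892642) = -616072/1946321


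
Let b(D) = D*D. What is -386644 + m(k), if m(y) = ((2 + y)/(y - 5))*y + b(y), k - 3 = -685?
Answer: 53452000/687 ≈ 77805.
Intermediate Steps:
b(D) = D²
k = -682 (k = 3 - 685 = -682)
m(y) = y² + y*(2 + y)/(-5 + y) (m(y) = ((2 + y)/(y - 5))*y + y² = ((2 + y)/(-5 + y))*y + y² = y*(2 + y)/(-5 + y) + y² = y² + y*(2 + y)/(-5 + y))
-386644 + m(k) = -386644 - 682*(2 + (-682)² - 4*(-682))/(-5 - 682) = -386644 - 682*(2 + 465124 + 2728)/(-687) = -386644 - 682*(-1/687)*467854 = -386644 + 319076428/687 = 53452000/687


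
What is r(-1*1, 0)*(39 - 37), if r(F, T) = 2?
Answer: 4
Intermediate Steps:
r(-1*1, 0)*(39 - 37) = 2*(39 - 37) = 2*2 = 4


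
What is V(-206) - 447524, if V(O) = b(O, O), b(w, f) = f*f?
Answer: -405088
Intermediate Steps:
b(w, f) = f**2
V(O) = O**2
V(-206) - 447524 = (-206)**2 - 447524 = 42436 - 447524 = -405088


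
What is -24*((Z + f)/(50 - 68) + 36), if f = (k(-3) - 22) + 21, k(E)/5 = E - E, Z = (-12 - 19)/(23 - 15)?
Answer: -1741/2 ≈ -870.50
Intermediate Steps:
Z = -31/8 ≈ -3.8750
k(E) = 0 (k(E) = 5*(E - E) = 5*0 = 0)
f = -1 (f = (0 - 22) + 21 = -22 + 21 = -1)
-24*((Z + f)/(50 - 68) + 36) = -24*((-31/8 - 1)/(50 - 68) + 36) = -24*(-39/8/(-18) + 36) = -24*(-39/8*(-1/18) + 36) = -24*(13/48 + 36) = -24*1741/48 = -1741/2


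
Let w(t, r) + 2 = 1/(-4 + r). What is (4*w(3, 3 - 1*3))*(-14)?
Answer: 126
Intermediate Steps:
w(t, r) = -2 + 1/(-4 + r)
(4*w(3, 3 - 1*3))*(-14) = (4*((9 - 2*(3 - 1*3))/(-4 + (3 - 1*3))))*(-14) = (4*((9 - 2*(3 - 3))/(-4 + (3 - 3))))*(-14) = (4*((9 - 2*0)/(-4 + 0)))*(-14) = (4*((9 + 0)/(-4)))*(-14) = (4*(-¼*9))*(-14) = (4*(-9/4))*(-14) = -9*(-14) = 126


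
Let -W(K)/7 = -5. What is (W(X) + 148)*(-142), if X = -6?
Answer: -25986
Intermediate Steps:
W(K) = 35 (W(K) = -7*(-5) = 35)
(W(X) + 148)*(-142) = (35 + 148)*(-142) = 183*(-142) = -25986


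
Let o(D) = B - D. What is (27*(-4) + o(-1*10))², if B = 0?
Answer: 9604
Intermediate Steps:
o(D) = -D (o(D) = 0 - D = -D)
(27*(-4) + o(-1*10))² = (27*(-4) - (-1)*10)² = (-108 - 1*(-10))² = (-108 + 10)² = (-98)² = 9604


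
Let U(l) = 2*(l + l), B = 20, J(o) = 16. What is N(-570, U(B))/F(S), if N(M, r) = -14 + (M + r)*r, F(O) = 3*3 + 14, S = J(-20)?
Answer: -39214/23 ≈ -1705.0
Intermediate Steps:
S = 16
F(O) = 23 (F(O) = 9 + 14 = 23)
U(l) = 4*l (U(l) = 2*(2*l) = 4*l)
N(M, r) = -14 + r*(M + r)
N(-570, U(B))/F(S) = (-14 + (4*20)² - 2280*20)/23 = (-14 + 80² - 570*80)*(1/23) = (-14 + 6400 - 45600)*(1/23) = -39214*1/23 = -39214/23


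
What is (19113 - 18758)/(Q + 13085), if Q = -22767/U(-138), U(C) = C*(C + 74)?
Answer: 1045120/38514651 ≈ 0.027136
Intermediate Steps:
U(C) = C*(74 + C)
Q = -7589/2944 (Q = -22767*(-1/(138*(74 - 138))) = -22767/((-138*(-64))) = -22767/8832 = -22767*1/8832 = -7589/2944 ≈ -2.5778)
(19113 - 18758)/(Q + 13085) = (19113 - 18758)/(-7589/2944 + 13085) = 355/(38514651/2944) = 355*(2944/38514651) = 1045120/38514651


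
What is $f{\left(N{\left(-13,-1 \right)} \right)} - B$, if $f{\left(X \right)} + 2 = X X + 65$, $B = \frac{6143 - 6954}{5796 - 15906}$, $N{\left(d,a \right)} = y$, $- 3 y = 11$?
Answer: $\frac{2316127}{30330} \approx 76.364$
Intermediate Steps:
$y = - \frac{11}{3}$ ($y = \left(- \frac{1}{3}\right) 11 = - \frac{11}{3} \approx -3.6667$)
$N{\left(d,a \right)} = - \frac{11}{3}$
$B = \frac{811}{10110}$ ($B = - \frac{811}{-10110} = \left(-811\right) \left(- \frac{1}{10110}\right) = \frac{811}{10110} \approx 0.080218$)
$f{\left(X \right)} = 63 + X^{2}$ ($f{\left(X \right)} = -2 + \left(X X + 65\right) = -2 + \left(X^{2} + 65\right) = -2 + \left(65 + X^{2}\right) = 63 + X^{2}$)
$f{\left(N{\left(-13,-1 \right)} \right)} - B = \left(63 + \left(- \frac{11}{3}\right)^{2}\right) - \frac{811}{10110} = \left(63 + \frac{121}{9}\right) - \frac{811}{10110} = \frac{688}{9} - \frac{811}{10110} = \frac{2316127}{30330}$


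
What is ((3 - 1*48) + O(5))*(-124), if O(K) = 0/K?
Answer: 5580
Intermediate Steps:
O(K) = 0
((3 - 1*48) + O(5))*(-124) = ((3 - 1*48) + 0)*(-124) = ((3 - 48) + 0)*(-124) = (-45 + 0)*(-124) = -45*(-124) = 5580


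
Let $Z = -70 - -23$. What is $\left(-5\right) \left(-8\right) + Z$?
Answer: $-7$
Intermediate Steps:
$Z = -47$ ($Z = -70 + 23 = -47$)
$\left(-5\right) \left(-8\right) + Z = \left(-5\right) \left(-8\right) - 47 = 40 - 47 = -7$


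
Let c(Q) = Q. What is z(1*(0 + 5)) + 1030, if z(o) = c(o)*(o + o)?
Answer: 1080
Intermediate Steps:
z(o) = 2*o² (z(o) = o*(o + o) = o*(2*o) = 2*o²)
z(1*(0 + 5)) + 1030 = 2*(1*(0 + 5))² + 1030 = 2*(1*5)² + 1030 = 2*5² + 1030 = 2*25 + 1030 = 50 + 1030 = 1080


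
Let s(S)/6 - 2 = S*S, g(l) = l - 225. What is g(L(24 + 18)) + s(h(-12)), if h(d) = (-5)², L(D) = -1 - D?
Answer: 3494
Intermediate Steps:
g(l) = -225 + l
h(d) = 25
s(S) = 12 + 6*S² (s(S) = 12 + 6*(S*S) = 12 + 6*S²)
g(L(24 + 18)) + s(h(-12)) = (-225 + (-1 - (24 + 18))) + (12 + 6*25²) = (-225 + (-1 - 1*42)) + (12 + 6*625) = (-225 + (-1 - 42)) + (12 + 3750) = (-225 - 43) + 3762 = -268 + 3762 = 3494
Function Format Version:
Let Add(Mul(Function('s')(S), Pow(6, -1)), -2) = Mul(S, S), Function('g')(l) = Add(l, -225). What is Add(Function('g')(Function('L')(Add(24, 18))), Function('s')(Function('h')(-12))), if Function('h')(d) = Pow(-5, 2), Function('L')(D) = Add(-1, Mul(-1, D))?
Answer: 3494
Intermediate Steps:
Function('g')(l) = Add(-225, l)
Function('h')(d) = 25
Function('s')(S) = Add(12, Mul(6, Pow(S, 2))) (Function('s')(S) = Add(12, Mul(6, Mul(S, S))) = Add(12, Mul(6, Pow(S, 2))))
Add(Function('g')(Function('L')(Add(24, 18))), Function('s')(Function('h')(-12))) = Add(Add(-225, Add(-1, Mul(-1, Add(24, 18)))), Add(12, Mul(6, Pow(25, 2)))) = Add(Add(-225, Add(-1, Mul(-1, 42))), Add(12, Mul(6, 625))) = Add(Add(-225, Add(-1, -42)), Add(12, 3750)) = Add(Add(-225, -43), 3762) = Add(-268, 3762) = 3494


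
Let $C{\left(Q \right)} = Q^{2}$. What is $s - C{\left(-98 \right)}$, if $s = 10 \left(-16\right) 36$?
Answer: $-15364$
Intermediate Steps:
$s = -5760$ ($s = \left(-160\right) 36 = -5760$)
$s - C{\left(-98 \right)} = -5760 - \left(-98\right)^{2} = -5760 - 9604 = -15364$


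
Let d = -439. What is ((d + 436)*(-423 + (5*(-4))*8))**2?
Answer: 3059001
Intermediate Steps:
((d + 436)*(-423 + (5*(-4))*8))**2 = ((-439 + 436)*(-423 + (5*(-4))*8))**2 = (-3*(-423 - 20*8))**2 = (-3*(-423 - 160))**2 = (-3*(-583))**2 = 1749**2 = 3059001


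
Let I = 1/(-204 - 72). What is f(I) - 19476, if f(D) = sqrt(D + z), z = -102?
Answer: -19476 + I*sqrt(1942557)/138 ≈ -19476.0 + 10.1*I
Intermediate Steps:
I = -1/276 (I = 1/(-276) = -1/276 ≈ -0.0036232)
f(D) = sqrt(-102 + D) (f(D) = sqrt(D - 102) = sqrt(-102 + D))
f(I) - 19476 = sqrt(-102 - 1/276) - 19476 = sqrt(-28153/276) - 19476 = I*sqrt(1942557)/138 - 19476 = -19476 + I*sqrt(1942557)/138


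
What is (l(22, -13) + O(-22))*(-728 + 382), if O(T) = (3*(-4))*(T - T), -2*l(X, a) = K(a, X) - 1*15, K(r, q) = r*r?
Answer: 26642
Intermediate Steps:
K(r, q) = r²
l(X, a) = 15/2 - a²/2 (l(X, a) = -(a² - 1*15)/2 = -(a² - 15)/2 = -(-15 + a²)/2 = 15/2 - a²/2)
O(T) = 0 (O(T) = -12*0 = 0)
(l(22, -13) + O(-22))*(-728 + 382) = ((15/2 - ½*(-13)²) + 0)*(-728 + 382) = ((15/2 - ½*169) + 0)*(-346) = ((15/2 - 169/2) + 0)*(-346) = (-77 + 0)*(-346) = -77*(-346) = 26642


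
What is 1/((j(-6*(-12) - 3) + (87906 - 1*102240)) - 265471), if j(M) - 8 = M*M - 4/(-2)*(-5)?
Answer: -1/275046 ≈ -3.6358e-6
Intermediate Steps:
j(M) = -2 + M² (j(M) = 8 + (M*M - 4/(-2)*(-5)) = 8 + (M² - 4*(-½)*(-5)) = 8 + (M² + 2*(-5)) = 8 + (M² - 10) = 8 + (-10 + M²) = -2 + M²)
1/((j(-6*(-12) - 3) + (87906 - 1*102240)) - 265471) = 1/(((-2 + (-6*(-12) - 3)²) + (87906 - 1*102240)) - 265471) = 1/(((-2 + (72 - 3)²) + (87906 - 102240)) - 265471) = 1/(((-2 + 69²) - 14334) - 265471) = 1/(((-2 + 4761) - 14334) - 265471) = 1/((4759 - 14334) - 265471) = 1/(-9575 - 265471) = 1/(-275046) = -1/275046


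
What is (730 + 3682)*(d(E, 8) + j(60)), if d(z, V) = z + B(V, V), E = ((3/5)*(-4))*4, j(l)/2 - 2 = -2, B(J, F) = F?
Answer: -35296/5 ≈ -7059.2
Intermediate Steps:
j(l) = 0 (j(l) = 4 + 2*(-2) = 4 - 4 = 0)
E = -48/5 (E = ((3*(1/5))*(-4))*4 = ((3/5)*(-4))*4 = -12/5*4 = -48/5 ≈ -9.6000)
d(z, V) = V + z (d(z, V) = z + V = V + z)
(730 + 3682)*(d(E, 8) + j(60)) = (730 + 3682)*((8 - 48/5) + 0) = 4412*(-8/5 + 0) = 4412*(-8/5) = -35296/5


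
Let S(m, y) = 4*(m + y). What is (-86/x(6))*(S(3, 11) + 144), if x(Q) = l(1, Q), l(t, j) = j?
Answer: -8600/3 ≈ -2866.7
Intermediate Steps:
x(Q) = Q
S(m, y) = 4*m + 4*y
(-86/x(6))*(S(3, 11) + 144) = (-86/6)*((4*3 + 4*11) + 144) = (-86*⅙)*((12 + 44) + 144) = -43*(56 + 144)/3 = -43/3*200 = -8600/3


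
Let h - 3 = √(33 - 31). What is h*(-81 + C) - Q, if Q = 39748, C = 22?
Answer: -39925 - 59*√2 ≈ -40008.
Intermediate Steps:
h = 3 + √2 (h = 3 + √(33 - 31) = 3 + √2 ≈ 4.4142)
h*(-81 + C) - Q = (3 + √2)*(-81 + 22) - 1*39748 = (3 + √2)*(-59) - 39748 = (-177 - 59*√2) - 39748 = -39925 - 59*√2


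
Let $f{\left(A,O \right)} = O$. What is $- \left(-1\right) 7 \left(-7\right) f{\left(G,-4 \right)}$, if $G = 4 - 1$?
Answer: $196$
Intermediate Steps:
$G = 3$
$- \left(-1\right) 7 \left(-7\right) f{\left(G,-4 \right)} = - \left(-1\right) 7 \left(-7\right) \left(-4\right) = \left(-1\right) \left(-7\right) \left(-7\right) \left(-4\right) = 7 \left(-7\right) \left(-4\right) = \left(-49\right) \left(-4\right) = 196$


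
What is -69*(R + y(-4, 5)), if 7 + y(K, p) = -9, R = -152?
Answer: 11592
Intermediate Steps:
y(K, p) = -16 (y(K, p) = -7 - 9 = -16)
-69*(R + y(-4, 5)) = -69*(-152 - 16) = -69*(-168) = 11592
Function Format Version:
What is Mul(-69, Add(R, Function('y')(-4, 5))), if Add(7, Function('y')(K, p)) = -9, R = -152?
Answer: 11592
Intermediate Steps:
Function('y')(K, p) = -16 (Function('y')(K, p) = Add(-7, -9) = -16)
Mul(-69, Add(R, Function('y')(-4, 5))) = Mul(-69, Add(-152, -16)) = Mul(-69, -168) = 11592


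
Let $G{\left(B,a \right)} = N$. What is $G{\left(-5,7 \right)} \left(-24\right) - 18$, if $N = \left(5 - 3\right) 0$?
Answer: $-18$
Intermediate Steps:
$N = 0$ ($N = 2 \cdot 0 = 0$)
$G{\left(B,a \right)} = 0$
$G{\left(-5,7 \right)} \left(-24\right) - 18 = 0 \left(-24\right) - 18 = 0 - 18 = -18$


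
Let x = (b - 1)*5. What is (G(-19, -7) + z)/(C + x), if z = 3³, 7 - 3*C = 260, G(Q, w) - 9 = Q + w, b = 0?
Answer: -15/134 ≈ -0.11194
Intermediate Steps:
G(Q, w) = 9 + Q + w (G(Q, w) = 9 + (Q + w) = 9 + Q + w)
C = -253/3 (C = 7/3 - ⅓*260 = 7/3 - 260/3 = -253/3 ≈ -84.333)
x = -5 (x = (0 - 1)*5 = -1*5 = -5)
z = 27
(G(-19, -7) + z)/(C + x) = ((9 - 19 - 7) + 27)/(-253/3 - 5) = (-17 + 27)/(-268/3) = 10*(-3/268) = -15/134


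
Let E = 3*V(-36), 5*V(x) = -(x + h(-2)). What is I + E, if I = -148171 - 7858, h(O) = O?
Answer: -780031/5 ≈ -1.5601e+5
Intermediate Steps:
I = -156029
V(x) = ⅖ - x/5 (V(x) = (-(x - 2))/5 = (-(-2 + x))/5 = (2 - x)/5 = ⅖ - x/5)
E = 114/5 (E = 3*(⅖ - ⅕*(-36)) = 3*(⅖ + 36/5) = 3*(38/5) = 114/5 ≈ 22.800)
I + E = -156029 + 114/5 = -780031/5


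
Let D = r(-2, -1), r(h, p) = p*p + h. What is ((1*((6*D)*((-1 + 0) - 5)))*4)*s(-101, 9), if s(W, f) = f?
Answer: 1296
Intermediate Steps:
r(h, p) = h + p² (r(h, p) = p² + h = h + p²)
D = -1 (D = -2 + (-1)² = -2 + 1 = -1)
((1*((6*D)*((-1 + 0) - 5)))*4)*s(-101, 9) = ((1*((6*(-1))*((-1 + 0) - 5)))*4)*9 = ((1*(-6*(-1 - 5)))*4)*9 = ((1*(-6*(-6)))*4)*9 = ((1*36)*4)*9 = (36*4)*9 = 144*9 = 1296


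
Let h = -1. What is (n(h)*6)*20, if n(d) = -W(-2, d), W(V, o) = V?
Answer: 240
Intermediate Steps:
n(d) = 2 (n(d) = -1*(-2) = 2)
(n(h)*6)*20 = (2*6)*20 = 12*20 = 240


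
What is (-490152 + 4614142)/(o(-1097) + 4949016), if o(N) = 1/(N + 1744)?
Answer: 2668221530/3202013353 ≈ 0.83329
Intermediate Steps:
o(N) = 1/(1744 + N)
(-490152 + 4614142)/(o(-1097) + 4949016) = (-490152 + 4614142)/(1/(1744 - 1097) + 4949016) = 4123990/(1/647 + 4949016) = 4123990/(3202013353/647) = 4123990*(647/3202013353) = 2668221530/3202013353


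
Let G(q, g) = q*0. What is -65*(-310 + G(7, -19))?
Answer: 20150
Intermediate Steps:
G(q, g) = 0
-65*(-310 + G(7, -19)) = -65*(-310 + 0) = -65*(-310) = 20150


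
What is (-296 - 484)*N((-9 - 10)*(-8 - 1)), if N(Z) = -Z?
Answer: 133380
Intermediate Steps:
(-296 - 484)*N((-9 - 10)*(-8 - 1)) = (-296 - 484)*(-(-9 - 10)*(-8 - 1)) = -(-780)*(-19*(-9)) = -(-780)*171 = -780*(-171) = 133380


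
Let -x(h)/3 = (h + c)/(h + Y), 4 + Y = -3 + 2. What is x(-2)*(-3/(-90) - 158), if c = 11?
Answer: -6093/10 ≈ -609.30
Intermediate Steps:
Y = -5 (Y = -4 + (-3 + 2) = -4 - 1 = -5)
x(h) = -3*(11 + h)/(-5 + h) (x(h) = -3*(h + 11)/(h - 5) = -3*(11 + h)/(-5 + h))
x(-2)*(-3/(-90) - 158) = (3*(-11 - 1*(-2))/(-5 - 2))*(-3/(-90) - 158) = (3*(-11 + 2)/(-7))*(-3*(-1/90) - 158) = (3*(-1/7)*(-9))*(1/30 - 158) = (27/7)*(-4739/30) = -6093/10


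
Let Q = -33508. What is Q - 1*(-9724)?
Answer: -23784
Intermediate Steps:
Q - 1*(-9724) = -33508 - 1*(-9724) = -33508 + 9724 = -23784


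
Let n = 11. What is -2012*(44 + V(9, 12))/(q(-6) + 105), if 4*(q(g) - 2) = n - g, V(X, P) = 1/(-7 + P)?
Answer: -1778608/2225 ≈ -799.37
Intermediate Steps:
q(g) = 19/4 - g/4 (q(g) = 2 + (11 - g)/4 = 2 + (11/4 - g/4) = 19/4 - g/4)
-2012*(44 + V(9, 12))/(q(-6) + 105) = -2012*(44 + 1/(-7 + 12))/((19/4 - ¼*(-6)) + 105) = -2012*(44 + 1/5)/((19/4 + 3/2) + 105) = -2012*(44 + ⅕)/(25/4 + 105) = -444652/(5*445/4) = -444652*4/(5*445) = -2012*884/2225 = -1778608/2225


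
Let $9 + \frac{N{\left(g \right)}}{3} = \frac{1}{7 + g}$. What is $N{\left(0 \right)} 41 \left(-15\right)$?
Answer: $\frac{114390}{7} \approx 16341.0$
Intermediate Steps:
$N{\left(g \right)} = -27 + \frac{3}{7 + g}$
$N{\left(0 \right)} 41 \left(-15\right) = \frac{3 \left(-62 - 0\right)}{7 + 0} \cdot 41 \left(-15\right) = \frac{3 \left(-62 + 0\right)}{7} \cdot 41 \left(-15\right) = 3 \cdot \frac{1}{7} \left(-62\right) 41 \left(-15\right) = \left(- \frac{186}{7}\right) 41 \left(-15\right) = \left(- \frac{7626}{7}\right) \left(-15\right) = \frac{114390}{7}$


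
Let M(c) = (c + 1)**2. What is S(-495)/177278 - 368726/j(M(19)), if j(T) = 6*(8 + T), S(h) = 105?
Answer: -16341687697/108494136 ≈ -150.62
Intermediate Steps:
M(c) = (1 + c)**2
j(T) = 48 + 6*T
S(-495)/177278 - 368726/j(M(19)) = 105/177278 - 368726/(48 + 6*(1 + 19)**2) = 105*(1/177278) - 368726/(48 + 6*20**2) = 105/177278 - 368726/(48 + 6*400) = 105/177278 - 368726/(48 + 2400) = 105/177278 - 368726/2448 = 105/177278 - 368726*1/2448 = 105/177278 - 184363/1224 = -16341687697/108494136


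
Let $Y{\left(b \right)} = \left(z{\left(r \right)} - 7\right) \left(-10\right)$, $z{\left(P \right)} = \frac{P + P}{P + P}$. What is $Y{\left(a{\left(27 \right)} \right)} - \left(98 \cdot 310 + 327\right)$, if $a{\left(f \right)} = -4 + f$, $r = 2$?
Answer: $-30647$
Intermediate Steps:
$z{\left(P \right)} = 1$ ($z{\left(P \right)} = \frac{2 P}{2 P} = 2 P \frac{1}{2 P} = 1$)
$Y{\left(b \right)} = 60$ ($Y{\left(b \right)} = \left(1 - 7\right) \left(-10\right) = \left(-6\right) \left(-10\right) = 60$)
$Y{\left(a{\left(27 \right)} \right)} - \left(98 \cdot 310 + 327\right) = 60 - \left(98 \cdot 310 + 327\right) = 60 - \left(30380 + 327\right) = 60 - 30707 = -30647$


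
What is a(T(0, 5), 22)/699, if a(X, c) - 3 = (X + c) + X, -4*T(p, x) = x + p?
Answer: 15/466 ≈ 0.032189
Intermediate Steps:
T(p, x) = -p/4 - x/4 (T(p, x) = -(x + p)/4 = -(p + x)/4 = -p/4 - x/4)
a(X, c) = 3 + c + 2*X (a(X, c) = 3 + ((X + c) + X) = 3 + (c + 2*X) = 3 + c + 2*X)
a(T(0, 5), 22)/699 = (3 + 22 + 2*(-¼*0 - ¼*5))/699 = (3 + 22 + 2*(0 - 5/4))*(1/699) = (3 + 22 + 2*(-5/4))*(1/699) = (3 + 22 - 5/2)*(1/699) = (45/2)*(1/699) = 15/466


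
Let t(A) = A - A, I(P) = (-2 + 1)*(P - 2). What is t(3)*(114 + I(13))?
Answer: 0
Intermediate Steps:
I(P) = 2 - P (I(P) = -(-2 + P) = 2 - P)
t(A) = 0
t(3)*(114 + I(13)) = 0*(114 + (2 - 1*13)) = 0*(114 + (2 - 13)) = 0*(114 - 11) = 0*103 = 0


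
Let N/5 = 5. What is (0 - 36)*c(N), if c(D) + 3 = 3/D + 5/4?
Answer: 1467/25 ≈ 58.680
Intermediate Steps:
N = 25 (N = 5*5 = 25)
c(D) = -7/4 + 3/D (c(D) = -3 + (3/D + 5/4) = -3 + (5/4 + 3/D) = -7/4 + 3/D)
(0 - 36)*c(N) = (0 - 36)*(-7/4 + 3/25) = -36*(-7/4 + 3*(1/25)) = -36*(-7/4 + 3/25) = -36*(-163/100) = 1467/25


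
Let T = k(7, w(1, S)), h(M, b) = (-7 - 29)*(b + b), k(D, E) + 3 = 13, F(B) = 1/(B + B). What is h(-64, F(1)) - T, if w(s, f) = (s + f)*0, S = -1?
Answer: -46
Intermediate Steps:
w(s, f) = 0 (w(s, f) = (f + s)*0 = 0)
F(B) = 1/(2*B)
k(D, E) = 10 (k(D, E) = -3 + 13 = 10)
h(M, b) = -72*b
T = 10
h(-64, F(1)) - T = -36/1 - 1*10 = -36 - 10 = -46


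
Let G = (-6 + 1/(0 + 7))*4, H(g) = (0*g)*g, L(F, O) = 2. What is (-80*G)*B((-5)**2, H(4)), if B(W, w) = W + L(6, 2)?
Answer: 354240/7 ≈ 50606.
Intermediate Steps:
H(g) = 0 (H(g) = 0*g = 0)
B(W, w) = 2 + W (B(W, w) = W + 2 = 2 + W)
G = -164/7 (G = (-6 + 1/7)*4 = -41/7*4 = -164/7 ≈ -23.429)
(-80*G)*B((-5)**2, H(4)) = (-80*(-164/7))*(2 + (-5)**2) = 13120*(2 + 25)/7 = (13120/7)*27 = 354240/7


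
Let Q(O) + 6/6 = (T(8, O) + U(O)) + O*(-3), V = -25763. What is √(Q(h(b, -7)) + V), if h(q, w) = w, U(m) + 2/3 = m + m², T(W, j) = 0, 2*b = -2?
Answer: I*√231315/3 ≈ 160.32*I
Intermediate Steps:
b = -1 (b = (½)*(-2) = -1)
U(m) = -⅔ + m + m² (U(m) = -⅔ + (m + m²) = -⅔ + m + m²)
Q(O) = -5/3 + O² - 2*O (Q(O) = -1 + ((0 + (-⅔ + O + O²)) + O*(-3)) = -1 + ((-⅔ + O + O²) - 3*O) = -1 + (-⅔ + O² - 2*O) = -5/3 + O² - 2*O)
√(Q(h(b, -7)) + V) = √((-5/3 + (-7)² - 2*(-7)) - 25763) = √((-5/3 + 49 + 14) - 25763) = √(184/3 - 25763) = √(-77105/3) = I*√231315/3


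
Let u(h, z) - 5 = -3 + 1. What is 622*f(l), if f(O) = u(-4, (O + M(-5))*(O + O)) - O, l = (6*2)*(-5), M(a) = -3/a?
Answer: 39186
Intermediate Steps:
l = -60 (l = 12*(-5) = -60)
u(h, z) = 3 (u(h, z) = 5 + (-3 + 1) = 5 - 2 = 3)
f(O) = 3 - O
622*f(l) = 622*(3 - 1*(-60)) = 622*(3 + 60) = 622*63 = 39186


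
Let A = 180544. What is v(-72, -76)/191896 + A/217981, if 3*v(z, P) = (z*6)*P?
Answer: 4628906936/5228710247 ≈ 0.88529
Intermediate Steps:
v(z, P) = 2*P*z (v(z, P) = ((z*6)*P)/3 = ((6*z)*P)/3 = (6*P*z)/3 = 2*P*z)
v(-72, -76)/191896 + A/217981 = (2*(-76)*(-72))/191896 + 180544/217981 = 10944*(1/191896) + 180544*(1/217981) = 1368/23987 + 180544/217981 = 4628906936/5228710247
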